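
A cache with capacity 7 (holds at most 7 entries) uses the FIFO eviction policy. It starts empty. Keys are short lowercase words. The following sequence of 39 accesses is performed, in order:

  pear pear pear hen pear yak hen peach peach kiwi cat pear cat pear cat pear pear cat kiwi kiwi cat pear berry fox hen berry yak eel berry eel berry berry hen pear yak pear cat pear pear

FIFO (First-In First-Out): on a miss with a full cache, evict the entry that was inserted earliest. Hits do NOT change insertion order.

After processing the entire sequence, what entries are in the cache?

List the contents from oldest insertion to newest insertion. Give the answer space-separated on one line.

Answer: cat berry fox eel hen pear yak

Derivation:
FIFO simulation (capacity=7):
  1. access pear: MISS. Cache (old->new): [pear]
  2. access pear: HIT. Cache (old->new): [pear]
  3. access pear: HIT. Cache (old->new): [pear]
  4. access hen: MISS. Cache (old->new): [pear hen]
  5. access pear: HIT. Cache (old->new): [pear hen]
  6. access yak: MISS. Cache (old->new): [pear hen yak]
  7. access hen: HIT. Cache (old->new): [pear hen yak]
  8. access peach: MISS. Cache (old->new): [pear hen yak peach]
  9. access peach: HIT. Cache (old->new): [pear hen yak peach]
  10. access kiwi: MISS. Cache (old->new): [pear hen yak peach kiwi]
  11. access cat: MISS. Cache (old->new): [pear hen yak peach kiwi cat]
  12. access pear: HIT. Cache (old->new): [pear hen yak peach kiwi cat]
  13. access cat: HIT. Cache (old->new): [pear hen yak peach kiwi cat]
  14. access pear: HIT. Cache (old->new): [pear hen yak peach kiwi cat]
  15. access cat: HIT. Cache (old->new): [pear hen yak peach kiwi cat]
  16. access pear: HIT. Cache (old->new): [pear hen yak peach kiwi cat]
  17. access pear: HIT. Cache (old->new): [pear hen yak peach kiwi cat]
  18. access cat: HIT. Cache (old->new): [pear hen yak peach kiwi cat]
  19. access kiwi: HIT. Cache (old->new): [pear hen yak peach kiwi cat]
  20. access kiwi: HIT. Cache (old->new): [pear hen yak peach kiwi cat]
  21. access cat: HIT. Cache (old->new): [pear hen yak peach kiwi cat]
  22. access pear: HIT. Cache (old->new): [pear hen yak peach kiwi cat]
  23. access berry: MISS. Cache (old->new): [pear hen yak peach kiwi cat berry]
  24. access fox: MISS, evict pear. Cache (old->new): [hen yak peach kiwi cat berry fox]
  25. access hen: HIT. Cache (old->new): [hen yak peach kiwi cat berry fox]
  26. access berry: HIT. Cache (old->new): [hen yak peach kiwi cat berry fox]
  27. access yak: HIT. Cache (old->new): [hen yak peach kiwi cat berry fox]
  28. access eel: MISS, evict hen. Cache (old->new): [yak peach kiwi cat berry fox eel]
  29. access berry: HIT. Cache (old->new): [yak peach kiwi cat berry fox eel]
  30. access eel: HIT. Cache (old->new): [yak peach kiwi cat berry fox eel]
  31. access berry: HIT. Cache (old->new): [yak peach kiwi cat berry fox eel]
  32. access berry: HIT. Cache (old->new): [yak peach kiwi cat berry fox eel]
  33. access hen: MISS, evict yak. Cache (old->new): [peach kiwi cat berry fox eel hen]
  34. access pear: MISS, evict peach. Cache (old->new): [kiwi cat berry fox eel hen pear]
  35. access yak: MISS, evict kiwi. Cache (old->new): [cat berry fox eel hen pear yak]
  36. access pear: HIT. Cache (old->new): [cat berry fox eel hen pear yak]
  37. access cat: HIT. Cache (old->new): [cat berry fox eel hen pear yak]
  38. access pear: HIT. Cache (old->new): [cat berry fox eel hen pear yak]
  39. access pear: HIT. Cache (old->new): [cat berry fox eel hen pear yak]
Total: 27 hits, 12 misses, 5 evictions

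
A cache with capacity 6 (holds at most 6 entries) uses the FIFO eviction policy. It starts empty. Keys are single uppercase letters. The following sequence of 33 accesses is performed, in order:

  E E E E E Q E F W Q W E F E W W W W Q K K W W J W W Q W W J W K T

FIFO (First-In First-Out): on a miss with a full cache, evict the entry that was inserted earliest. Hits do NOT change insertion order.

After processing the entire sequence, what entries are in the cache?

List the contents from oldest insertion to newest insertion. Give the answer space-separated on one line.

Answer: Q F W K J T

Derivation:
FIFO simulation (capacity=6):
  1. access E: MISS. Cache (old->new): [E]
  2. access E: HIT. Cache (old->new): [E]
  3. access E: HIT. Cache (old->new): [E]
  4. access E: HIT. Cache (old->new): [E]
  5. access E: HIT. Cache (old->new): [E]
  6. access Q: MISS. Cache (old->new): [E Q]
  7. access E: HIT. Cache (old->new): [E Q]
  8. access F: MISS. Cache (old->new): [E Q F]
  9. access W: MISS. Cache (old->new): [E Q F W]
  10. access Q: HIT. Cache (old->new): [E Q F W]
  11. access W: HIT. Cache (old->new): [E Q F W]
  12. access E: HIT. Cache (old->new): [E Q F W]
  13. access F: HIT. Cache (old->new): [E Q F W]
  14. access E: HIT. Cache (old->new): [E Q F W]
  15. access W: HIT. Cache (old->new): [E Q F W]
  16. access W: HIT. Cache (old->new): [E Q F W]
  17. access W: HIT. Cache (old->new): [E Q F W]
  18. access W: HIT. Cache (old->new): [E Q F W]
  19. access Q: HIT. Cache (old->new): [E Q F W]
  20. access K: MISS. Cache (old->new): [E Q F W K]
  21. access K: HIT. Cache (old->new): [E Q F W K]
  22. access W: HIT. Cache (old->new): [E Q F W K]
  23. access W: HIT. Cache (old->new): [E Q F W K]
  24. access J: MISS. Cache (old->new): [E Q F W K J]
  25. access W: HIT. Cache (old->new): [E Q F W K J]
  26. access W: HIT. Cache (old->new): [E Q F W K J]
  27. access Q: HIT. Cache (old->new): [E Q F W K J]
  28. access W: HIT. Cache (old->new): [E Q F W K J]
  29. access W: HIT. Cache (old->new): [E Q F W K J]
  30. access J: HIT. Cache (old->new): [E Q F W K J]
  31. access W: HIT. Cache (old->new): [E Q F W K J]
  32. access K: HIT. Cache (old->new): [E Q F W K J]
  33. access T: MISS, evict E. Cache (old->new): [Q F W K J T]
Total: 26 hits, 7 misses, 1 evictions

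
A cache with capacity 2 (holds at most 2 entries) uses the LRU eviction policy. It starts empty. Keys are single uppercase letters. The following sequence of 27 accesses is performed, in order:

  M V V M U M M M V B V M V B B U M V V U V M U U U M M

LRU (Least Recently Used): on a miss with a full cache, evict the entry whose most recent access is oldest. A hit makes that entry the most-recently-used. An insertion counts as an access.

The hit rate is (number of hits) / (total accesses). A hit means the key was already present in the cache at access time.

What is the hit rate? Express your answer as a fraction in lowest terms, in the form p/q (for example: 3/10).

Answer: 14/27

Derivation:
LRU simulation (capacity=2):
  1. access M: MISS. Cache (LRU->MRU): [M]
  2. access V: MISS. Cache (LRU->MRU): [M V]
  3. access V: HIT. Cache (LRU->MRU): [M V]
  4. access M: HIT. Cache (LRU->MRU): [V M]
  5. access U: MISS, evict V. Cache (LRU->MRU): [M U]
  6. access M: HIT. Cache (LRU->MRU): [U M]
  7. access M: HIT. Cache (LRU->MRU): [U M]
  8. access M: HIT. Cache (LRU->MRU): [U M]
  9. access V: MISS, evict U. Cache (LRU->MRU): [M V]
  10. access B: MISS, evict M. Cache (LRU->MRU): [V B]
  11. access V: HIT. Cache (LRU->MRU): [B V]
  12. access M: MISS, evict B. Cache (LRU->MRU): [V M]
  13. access V: HIT. Cache (LRU->MRU): [M V]
  14. access B: MISS, evict M. Cache (LRU->MRU): [V B]
  15. access B: HIT. Cache (LRU->MRU): [V B]
  16. access U: MISS, evict V. Cache (LRU->MRU): [B U]
  17. access M: MISS, evict B. Cache (LRU->MRU): [U M]
  18. access V: MISS, evict U. Cache (LRU->MRU): [M V]
  19. access V: HIT. Cache (LRU->MRU): [M V]
  20. access U: MISS, evict M. Cache (LRU->MRU): [V U]
  21. access V: HIT. Cache (LRU->MRU): [U V]
  22. access M: MISS, evict U. Cache (LRU->MRU): [V M]
  23. access U: MISS, evict V. Cache (LRU->MRU): [M U]
  24. access U: HIT. Cache (LRU->MRU): [M U]
  25. access U: HIT. Cache (LRU->MRU): [M U]
  26. access M: HIT. Cache (LRU->MRU): [U M]
  27. access M: HIT. Cache (LRU->MRU): [U M]
Total: 14 hits, 13 misses, 11 evictions

Hit rate = 14/27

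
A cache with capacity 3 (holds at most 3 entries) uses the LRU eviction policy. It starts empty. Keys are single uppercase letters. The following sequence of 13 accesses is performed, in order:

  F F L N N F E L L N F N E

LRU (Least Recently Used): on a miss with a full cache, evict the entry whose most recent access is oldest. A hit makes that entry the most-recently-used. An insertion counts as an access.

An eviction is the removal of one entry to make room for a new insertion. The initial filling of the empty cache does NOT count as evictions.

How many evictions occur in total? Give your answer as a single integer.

LRU simulation (capacity=3):
  1. access F: MISS. Cache (LRU->MRU): [F]
  2. access F: HIT. Cache (LRU->MRU): [F]
  3. access L: MISS. Cache (LRU->MRU): [F L]
  4. access N: MISS. Cache (LRU->MRU): [F L N]
  5. access N: HIT. Cache (LRU->MRU): [F L N]
  6. access F: HIT. Cache (LRU->MRU): [L N F]
  7. access E: MISS, evict L. Cache (LRU->MRU): [N F E]
  8. access L: MISS, evict N. Cache (LRU->MRU): [F E L]
  9. access L: HIT. Cache (LRU->MRU): [F E L]
  10. access N: MISS, evict F. Cache (LRU->MRU): [E L N]
  11. access F: MISS, evict E. Cache (LRU->MRU): [L N F]
  12. access N: HIT. Cache (LRU->MRU): [L F N]
  13. access E: MISS, evict L. Cache (LRU->MRU): [F N E]
Total: 5 hits, 8 misses, 5 evictions

Answer: 5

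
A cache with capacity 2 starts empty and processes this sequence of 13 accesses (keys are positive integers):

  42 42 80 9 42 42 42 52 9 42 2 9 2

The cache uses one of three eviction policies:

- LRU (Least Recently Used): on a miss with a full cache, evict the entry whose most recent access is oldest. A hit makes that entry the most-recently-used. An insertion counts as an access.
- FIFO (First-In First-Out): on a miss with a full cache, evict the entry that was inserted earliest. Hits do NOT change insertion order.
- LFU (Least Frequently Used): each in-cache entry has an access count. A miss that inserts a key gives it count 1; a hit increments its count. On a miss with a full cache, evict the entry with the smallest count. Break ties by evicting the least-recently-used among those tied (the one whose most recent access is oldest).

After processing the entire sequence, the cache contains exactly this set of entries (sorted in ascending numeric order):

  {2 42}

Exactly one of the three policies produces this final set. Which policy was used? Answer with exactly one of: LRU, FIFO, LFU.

Simulating under each policy and comparing final sets:
  LRU: final set = {2 9} -> differs
  FIFO: final set = {2 9} -> differs
  LFU: final set = {2 42} -> MATCHES target
Only LFU produces the target set.

Answer: LFU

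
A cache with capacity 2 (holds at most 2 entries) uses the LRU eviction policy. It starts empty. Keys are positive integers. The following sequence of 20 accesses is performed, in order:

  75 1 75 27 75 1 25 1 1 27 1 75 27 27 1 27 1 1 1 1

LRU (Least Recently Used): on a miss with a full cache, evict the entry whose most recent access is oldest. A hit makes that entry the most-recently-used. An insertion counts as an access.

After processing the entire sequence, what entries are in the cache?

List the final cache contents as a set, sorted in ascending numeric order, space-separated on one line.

LRU simulation (capacity=2):
  1. access 75: MISS. Cache (LRU->MRU): [75]
  2. access 1: MISS. Cache (LRU->MRU): [75 1]
  3. access 75: HIT. Cache (LRU->MRU): [1 75]
  4. access 27: MISS, evict 1. Cache (LRU->MRU): [75 27]
  5. access 75: HIT. Cache (LRU->MRU): [27 75]
  6. access 1: MISS, evict 27. Cache (LRU->MRU): [75 1]
  7. access 25: MISS, evict 75. Cache (LRU->MRU): [1 25]
  8. access 1: HIT. Cache (LRU->MRU): [25 1]
  9. access 1: HIT. Cache (LRU->MRU): [25 1]
  10. access 27: MISS, evict 25. Cache (LRU->MRU): [1 27]
  11. access 1: HIT. Cache (LRU->MRU): [27 1]
  12. access 75: MISS, evict 27. Cache (LRU->MRU): [1 75]
  13. access 27: MISS, evict 1. Cache (LRU->MRU): [75 27]
  14. access 27: HIT. Cache (LRU->MRU): [75 27]
  15. access 1: MISS, evict 75. Cache (LRU->MRU): [27 1]
  16. access 27: HIT. Cache (LRU->MRU): [1 27]
  17. access 1: HIT. Cache (LRU->MRU): [27 1]
  18. access 1: HIT. Cache (LRU->MRU): [27 1]
  19. access 1: HIT. Cache (LRU->MRU): [27 1]
  20. access 1: HIT. Cache (LRU->MRU): [27 1]
Total: 11 hits, 9 misses, 7 evictions

Answer: 1 27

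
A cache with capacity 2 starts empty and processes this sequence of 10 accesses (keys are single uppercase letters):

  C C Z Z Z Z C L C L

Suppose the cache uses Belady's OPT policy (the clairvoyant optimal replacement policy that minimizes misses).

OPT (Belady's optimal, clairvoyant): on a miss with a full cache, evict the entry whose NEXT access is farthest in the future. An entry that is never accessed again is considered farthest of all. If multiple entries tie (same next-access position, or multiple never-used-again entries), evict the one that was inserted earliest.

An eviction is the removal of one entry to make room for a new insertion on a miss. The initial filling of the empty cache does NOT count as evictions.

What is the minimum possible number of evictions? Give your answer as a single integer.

Answer: 1

Derivation:
OPT (Belady) simulation (capacity=2):
  1. access C: MISS. Cache: [C]
  2. access C: HIT. Next use of C: step 7. Cache: [C]
  3. access Z: MISS. Cache: [C Z]
  4. access Z: HIT. Next use of Z: step 5. Cache: [C Z]
  5. access Z: HIT. Next use of Z: step 6. Cache: [C Z]
  6. access Z: HIT. Next use of Z: never. Cache: [C Z]
  7. access C: HIT. Next use of C: step 9. Cache: [C Z]
  8. access L: MISS, evict Z (next use: never). Cache: [C L]
  9. access C: HIT. Next use of C: never. Cache: [C L]
  10. access L: HIT. Next use of L: never. Cache: [C L]
Total: 7 hits, 3 misses, 1 evictions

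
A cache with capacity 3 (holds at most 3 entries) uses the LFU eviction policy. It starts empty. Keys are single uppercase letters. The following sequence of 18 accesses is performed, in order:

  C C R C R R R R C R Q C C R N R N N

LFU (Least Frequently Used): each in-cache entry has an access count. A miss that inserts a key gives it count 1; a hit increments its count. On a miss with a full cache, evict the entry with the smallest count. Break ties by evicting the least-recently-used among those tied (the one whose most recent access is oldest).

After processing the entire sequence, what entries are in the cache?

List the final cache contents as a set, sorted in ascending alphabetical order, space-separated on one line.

LFU simulation (capacity=3):
  1. access C: MISS. Cache: [C(c=1)]
  2. access C: HIT, count now 2. Cache: [C(c=2)]
  3. access R: MISS. Cache: [R(c=1) C(c=2)]
  4. access C: HIT, count now 3. Cache: [R(c=1) C(c=3)]
  5. access R: HIT, count now 2. Cache: [R(c=2) C(c=3)]
  6. access R: HIT, count now 3. Cache: [C(c=3) R(c=3)]
  7. access R: HIT, count now 4. Cache: [C(c=3) R(c=4)]
  8. access R: HIT, count now 5. Cache: [C(c=3) R(c=5)]
  9. access C: HIT, count now 4. Cache: [C(c=4) R(c=5)]
  10. access R: HIT, count now 6. Cache: [C(c=4) R(c=6)]
  11. access Q: MISS. Cache: [Q(c=1) C(c=4) R(c=6)]
  12. access C: HIT, count now 5. Cache: [Q(c=1) C(c=5) R(c=6)]
  13. access C: HIT, count now 6. Cache: [Q(c=1) R(c=6) C(c=6)]
  14. access R: HIT, count now 7. Cache: [Q(c=1) C(c=6) R(c=7)]
  15. access N: MISS, evict Q(c=1). Cache: [N(c=1) C(c=6) R(c=7)]
  16. access R: HIT, count now 8. Cache: [N(c=1) C(c=6) R(c=8)]
  17. access N: HIT, count now 2. Cache: [N(c=2) C(c=6) R(c=8)]
  18. access N: HIT, count now 3. Cache: [N(c=3) C(c=6) R(c=8)]
Total: 14 hits, 4 misses, 1 evictions

Answer: C N R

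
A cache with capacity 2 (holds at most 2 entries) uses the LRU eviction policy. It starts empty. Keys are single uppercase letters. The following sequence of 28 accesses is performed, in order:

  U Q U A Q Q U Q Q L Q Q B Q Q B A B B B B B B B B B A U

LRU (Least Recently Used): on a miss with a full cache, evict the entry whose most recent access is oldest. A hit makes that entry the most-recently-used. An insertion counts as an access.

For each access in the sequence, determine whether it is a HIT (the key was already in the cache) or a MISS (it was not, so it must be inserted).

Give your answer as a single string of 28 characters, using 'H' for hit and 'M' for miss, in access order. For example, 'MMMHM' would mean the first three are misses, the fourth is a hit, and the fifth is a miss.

Answer: MMHMMHMHHMHHMHHHMHHHHHHHHHHM

Derivation:
LRU simulation (capacity=2):
  1. access U: MISS. Cache (LRU->MRU): [U]
  2. access Q: MISS. Cache (LRU->MRU): [U Q]
  3. access U: HIT. Cache (LRU->MRU): [Q U]
  4. access A: MISS, evict Q. Cache (LRU->MRU): [U A]
  5. access Q: MISS, evict U. Cache (LRU->MRU): [A Q]
  6. access Q: HIT. Cache (LRU->MRU): [A Q]
  7. access U: MISS, evict A. Cache (LRU->MRU): [Q U]
  8. access Q: HIT. Cache (LRU->MRU): [U Q]
  9. access Q: HIT. Cache (LRU->MRU): [U Q]
  10. access L: MISS, evict U. Cache (LRU->MRU): [Q L]
  11. access Q: HIT. Cache (LRU->MRU): [L Q]
  12. access Q: HIT. Cache (LRU->MRU): [L Q]
  13. access B: MISS, evict L. Cache (LRU->MRU): [Q B]
  14. access Q: HIT. Cache (LRU->MRU): [B Q]
  15. access Q: HIT. Cache (LRU->MRU): [B Q]
  16. access B: HIT. Cache (LRU->MRU): [Q B]
  17. access A: MISS, evict Q. Cache (LRU->MRU): [B A]
  18. access B: HIT. Cache (LRU->MRU): [A B]
  19. access B: HIT. Cache (LRU->MRU): [A B]
  20. access B: HIT. Cache (LRU->MRU): [A B]
  21. access B: HIT. Cache (LRU->MRU): [A B]
  22. access B: HIT. Cache (LRU->MRU): [A B]
  23. access B: HIT. Cache (LRU->MRU): [A B]
  24. access B: HIT. Cache (LRU->MRU): [A B]
  25. access B: HIT. Cache (LRU->MRU): [A B]
  26. access B: HIT. Cache (LRU->MRU): [A B]
  27. access A: HIT. Cache (LRU->MRU): [B A]
  28. access U: MISS, evict B. Cache (LRU->MRU): [A U]
Total: 19 hits, 9 misses, 7 evictions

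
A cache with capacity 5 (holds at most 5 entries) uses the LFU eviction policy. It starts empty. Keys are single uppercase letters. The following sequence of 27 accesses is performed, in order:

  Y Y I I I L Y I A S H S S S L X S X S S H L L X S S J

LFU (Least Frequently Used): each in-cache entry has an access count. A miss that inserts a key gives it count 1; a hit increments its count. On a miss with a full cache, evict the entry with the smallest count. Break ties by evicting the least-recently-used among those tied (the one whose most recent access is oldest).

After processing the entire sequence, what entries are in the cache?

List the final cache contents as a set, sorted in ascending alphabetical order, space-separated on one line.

Answer: I J S X Y

Derivation:
LFU simulation (capacity=5):
  1. access Y: MISS. Cache: [Y(c=1)]
  2. access Y: HIT, count now 2. Cache: [Y(c=2)]
  3. access I: MISS. Cache: [I(c=1) Y(c=2)]
  4. access I: HIT, count now 2. Cache: [Y(c=2) I(c=2)]
  5. access I: HIT, count now 3. Cache: [Y(c=2) I(c=3)]
  6. access L: MISS. Cache: [L(c=1) Y(c=2) I(c=3)]
  7. access Y: HIT, count now 3. Cache: [L(c=1) I(c=3) Y(c=3)]
  8. access I: HIT, count now 4. Cache: [L(c=1) Y(c=3) I(c=4)]
  9. access A: MISS. Cache: [L(c=1) A(c=1) Y(c=3) I(c=4)]
  10. access S: MISS. Cache: [L(c=1) A(c=1) S(c=1) Y(c=3) I(c=4)]
  11. access H: MISS, evict L(c=1). Cache: [A(c=1) S(c=1) H(c=1) Y(c=3) I(c=4)]
  12. access S: HIT, count now 2. Cache: [A(c=1) H(c=1) S(c=2) Y(c=3) I(c=4)]
  13. access S: HIT, count now 3. Cache: [A(c=1) H(c=1) Y(c=3) S(c=3) I(c=4)]
  14. access S: HIT, count now 4. Cache: [A(c=1) H(c=1) Y(c=3) I(c=4) S(c=4)]
  15. access L: MISS, evict A(c=1). Cache: [H(c=1) L(c=1) Y(c=3) I(c=4) S(c=4)]
  16. access X: MISS, evict H(c=1). Cache: [L(c=1) X(c=1) Y(c=3) I(c=4) S(c=4)]
  17. access S: HIT, count now 5. Cache: [L(c=1) X(c=1) Y(c=3) I(c=4) S(c=5)]
  18. access X: HIT, count now 2. Cache: [L(c=1) X(c=2) Y(c=3) I(c=4) S(c=5)]
  19. access S: HIT, count now 6. Cache: [L(c=1) X(c=2) Y(c=3) I(c=4) S(c=6)]
  20. access S: HIT, count now 7. Cache: [L(c=1) X(c=2) Y(c=3) I(c=4) S(c=7)]
  21. access H: MISS, evict L(c=1). Cache: [H(c=1) X(c=2) Y(c=3) I(c=4) S(c=7)]
  22. access L: MISS, evict H(c=1). Cache: [L(c=1) X(c=2) Y(c=3) I(c=4) S(c=7)]
  23. access L: HIT, count now 2. Cache: [X(c=2) L(c=2) Y(c=3) I(c=4) S(c=7)]
  24. access X: HIT, count now 3. Cache: [L(c=2) Y(c=3) X(c=3) I(c=4) S(c=7)]
  25. access S: HIT, count now 8. Cache: [L(c=2) Y(c=3) X(c=3) I(c=4) S(c=8)]
  26. access S: HIT, count now 9. Cache: [L(c=2) Y(c=3) X(c=3) I(c=4) S(c=9)]
  27. access J: MISS, evict L(c=2). Cache: [J(c=1) Y(c=3) X(c=3) I(c=4) S(c=9)]
Total: 16 hits, 11 misses, 6 evictions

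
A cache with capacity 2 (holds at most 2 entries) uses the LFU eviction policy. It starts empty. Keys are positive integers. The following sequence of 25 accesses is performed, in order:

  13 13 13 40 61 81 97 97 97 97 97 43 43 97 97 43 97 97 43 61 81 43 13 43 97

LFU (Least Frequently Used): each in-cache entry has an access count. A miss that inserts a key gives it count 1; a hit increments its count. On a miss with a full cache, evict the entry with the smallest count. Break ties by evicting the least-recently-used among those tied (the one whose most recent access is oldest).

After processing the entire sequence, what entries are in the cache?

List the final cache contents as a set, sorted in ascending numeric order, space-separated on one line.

LFU simulation (capacity=2):
  1. access 13: MISS. Cache: [13(c=1)]
  2. access 13: HIT, count now 2. Cache: [13(c=2)]
  3. access 13: HIT, count now 3. Cache: [13(c=3)]
  4. access 40: MISS. Cache: [40(c=1) 13(c=3)]
  5. access 61: MISS, evict 40(c=1). Cache: [61(c=1) 13(c=3)]
  6. access 81: MISS, evict 61(c=1). Cache: [81(c=1) 13(c=3)]
  7. access 97: MISS, evict 81(c=1). Cache: [97(c=1) 13(c=3)]
  8. access 97: HIT, count now 2. Cache: [97(c=2) 13(c=3)]
  9. access 97: HIT, count now 3. Cache: [13(c=3) 97(c=3)]
  10. access 97: HIT, count now 4. Cache: [13(c=3) 97(c=4)]
  11. access 97: HIT, count now 5. Cache: [13(c=3) 97(c=5)]
  12. access 43: MISS, evict 13(c=3). Cache: [43(c=1) 97(c=5)]
  13. access 43: HIT, count now 2. Cache: [43(c=2) 97(c=5)]
  14. access 97: HIT, count now 6. Cache: [43(c=2) 97(c=6)]
  15. access 97: HIT, count now 7. Cache: [43(c=2) 97(c=7)]
  16. access 43: HIT, count now 3. Cache: [43(c=3) 97(c=7)]
  17. access 97: HIT, count now 8. Cache: [43(c=3) 97(c=8)]
  18. access 97: HIT, count now 9. Cache: [43(c=3) 97(c=9)]
  19. access 43: HIT, count now 4. Cache: [43(c=4) 97(c=9)]
  20. access 61: MISS, evict 43(c=4). Cache: [61(c=1) 97(c=9)]
  21. access 81: MISS, evict 61(c=1). Cache: [81(c=1) 97(c=9)]
  22. access 43: MISS, evict 81(c=1). Cache: [43(c=1) 97(c=9)]
  23. access 13: MISS, evict 43(c=1). Cache: [13(c=1) 97(c=9)]
  24. access 43: MISS, evict 13(c=1). Cache: [43(c=1) 97(c=9)]
  25. access 97: HIT, count now 10. Cache: [43(c=1) 97(c=10)]
Total: 14 hits, 11 misses, 9 evictions

Answer: 43 97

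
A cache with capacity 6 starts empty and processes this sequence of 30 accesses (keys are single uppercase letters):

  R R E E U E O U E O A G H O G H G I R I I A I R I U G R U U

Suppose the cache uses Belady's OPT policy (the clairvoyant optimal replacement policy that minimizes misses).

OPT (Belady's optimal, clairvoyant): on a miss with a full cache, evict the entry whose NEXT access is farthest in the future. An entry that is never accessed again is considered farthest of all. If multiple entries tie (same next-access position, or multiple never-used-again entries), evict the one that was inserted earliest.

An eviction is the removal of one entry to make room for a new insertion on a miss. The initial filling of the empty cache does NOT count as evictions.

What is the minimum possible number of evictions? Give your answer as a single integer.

OPT (Belady) simulation (capacity=6):
  1. access R: MISS. Cache: [R]
  2. access R: HIT. Next use of R: step 19. Cache: [R]
  3. access E: MISS. Cache: [R E]
  4. access E: HIT. Next use of E: step 6. Cache: [R E]
  5. access U: MISS. Cache: [R E U]
  6. access E: HIT. Next use of E: step 9. Cache: [R E U]
  7. access O: MISS. Cache: [R E U O]
  8. access U: HIT. Next use of U: step 26. Cache: [R E U O]
  9. access E: HIT. Next use of E: never. Cache: [R E U O]
  10. access O: HIT. Next use of O: step 14. Cache: [R E U O]
  11. access A: MISS. Cache: [R E U O A]
  12. access G: MISS. Cache: [R E U O A G]
  13. access H: MISS, evict E (next use: never). Cache: [R U O A G H]
  14. access O: HIT. Next use of O: never. Cache: [R U O A G H]
  15. access G: HIT. Next use of G: step 17. Cache: [R U O A G H]
  16. access H: HIT. Next use of H: never. Cache: [R U O A G H]
  17. access G: HIT. Next use of G: step 27. Cache: [R U O A G H]
  18. access I: MISS, evict O (next use: never). Cache: [R U A G H I]
  19. access R: HIT. Next use of R: step 24. Cache: [R U A G H I]
  20. access I: HIT. Next use of I: step 21. Cache: [R U A G H I]
  21. access I: HIT. Next use of I: step 23. Cache: [R U A G H I]
  22. access A: HIT. Next use of A: never. Cache: [R U A G H I]
  23. access I: HIT. Next use of I: step 25. Cache: [R U A G H I]
  24. access R: HIT. Next use of R: step 28. Cache: [R U A G H I]
  25. access I: HIT. Next use of I: never. Cache: [R U A G H I]
  26. access U: HIT. Next use of U: step 29. Cache: [R U A G H I]
  27. access G: HIT. Next use of G: never. Cache: [R U A G H I]
  28. access R: HIT. Next use of R: never. Cache: [R U A G H I]
  29. access U: HIT. Next use of U: step 30. Cache: [R U A G H I]
  30. access U: HIT. Next use of U: never. Cache: [R U A G H I]
Total: 22 hits, 8 misses, 2 evictions

Answer: 2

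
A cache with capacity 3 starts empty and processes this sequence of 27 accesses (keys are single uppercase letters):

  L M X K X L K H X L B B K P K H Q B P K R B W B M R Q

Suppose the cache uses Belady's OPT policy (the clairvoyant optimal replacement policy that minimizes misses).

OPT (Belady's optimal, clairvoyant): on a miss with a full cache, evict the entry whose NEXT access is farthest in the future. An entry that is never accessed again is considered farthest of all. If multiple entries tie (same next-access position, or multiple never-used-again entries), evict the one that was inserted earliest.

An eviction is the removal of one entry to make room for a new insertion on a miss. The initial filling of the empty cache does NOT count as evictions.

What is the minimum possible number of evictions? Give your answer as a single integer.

Answer: 11

Derivation:
OPT (Belady) simulation (capacity=3):
  1. access L: MISS. Cache: [L]
  2. access M: MISS. Cache: [L M]
  3. access X: MISS. Cache: [L M X]
  4. access K: MISS, evict M (next use: step 25). Cache: [L X K]
  5. access X: HIT. Next use of X: step 9. Cache: [L X K]
  6. access L: HIT. Next use of L: step 10. Cache: [L X K]
  7. access K: HIT. Next use of K: step 13. Cache: [L X K]
  8. access H: MISS, evict K (next use: step 13). Cache: [L X H]
  9. access X: HIT. Next use of X: never. Cache: [L X H]
  10. access L: HIT. Next use of L: never. Cache: [L X H]
  11. access B: MISS, evict L (next use: never). Cache: [X H B]
  12. access B: HIT. Next use of B: step 18. Cache: [X H B]
  13. access K: MISS, evict X (next use: never). Cache: [H B K]
  14. access P: MISS, evict B (next use: step 18). Cache: [H K P]
  15. access K: HIT. Next use of K: step 20. Cache: [H K P]
  16. access H: HIT. Next use of H: never. Cache: [H K P]
  17. access Q: MISS, evict H (next use: never). Cache: [K P Q]
  18. access B: MISS, evict Q (next use: step 27). Cache: [K P B]
  19. access P: HIT. Next use of P: never. Cache: [K P B]
  20. access K: HIT. Next use of K: never. Cache: [K P B]
  21. access R: MISS, evict K (next use: never). Cache: [P B R]
  22. access B: HIT. Next use of B: step 24. Cache: [P B R]
  23. access W: MISS, evict P (next use: never). Cache: [B R W]
  24. access B: HIT. Next use of B: never. Cache: [B R W]
  25. access M: MISS, evict B (next use: never). Cache: [R W M]
  26. access R: HIT. Next use of R: never. Cache: [R W M]
  27. access Q: MISS, evict R (next use: never). Cache: [W M Q]
Total: 13 hits, 14 misses, 11 evictions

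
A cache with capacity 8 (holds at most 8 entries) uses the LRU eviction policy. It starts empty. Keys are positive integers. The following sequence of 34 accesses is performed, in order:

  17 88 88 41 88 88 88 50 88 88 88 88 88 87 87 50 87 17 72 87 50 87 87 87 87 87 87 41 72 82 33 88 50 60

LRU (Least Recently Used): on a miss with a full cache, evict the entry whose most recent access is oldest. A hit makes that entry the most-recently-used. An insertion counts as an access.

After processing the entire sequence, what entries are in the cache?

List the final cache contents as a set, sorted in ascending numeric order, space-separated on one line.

Answer: 33 41 50 60 72 82 87 88

Derivation:
LRU simulation (capacity=8):
  1. access 17: MISS. Cache (LRU->MRU): [17]
  2. access 88: MISS. Cache (LRU->MRU): [17 88]
  3. access 88: HIT. Cache (LRU->MRU): [17 88]
  4. access 41: MISS. Cache (LRU->MRU): [17 88 41]
  5. access 88: HIT. Cache (LRU->MRU): [17 41 88]
  6. access 88: HIT. Cache (LRU->MRU): [17 41 88]
  7. access 88: HIT. Cache (LRU->MRU): [17 41 88]
  8. access 50: MISS. Cache (LRU->MRU): [17 41 88 50]
  9. access 88: HIT. Cache (LRU->MRU): [17 41 50 88]
  10. access 88: HIT. Cache (LRU->MRU): [17 41 50 88]
  11. access 88: HIT. Cache (LRU->MRU): [17 41 50 88]
  12. access 88: HIT. Cache (LRU->MRU): [17 41 50 88]
  13. access 88: HIT. Cache (LRU->MRU): [17 41 50 88]
  14. access 87: MISS. Cache (LRU->MRU): [17 41 50 88 87]
  15. access 87: HIT. Cache (LRU->MRU): [17 41 50 88 87]
  16. access 50: HIT. Cache (LRU->MRU): [17 41 88 87 50]
  17. access 87: HIT. Cache (LRU->MRU): [17 41 88 50 87]
  18. access 17: HIT. Cache (LRU->MRU): [41 88 50 87 17]
  19. access 72: MISS. Cache (LRU->MRU): [41 88 50 87 17 72]
  20. access 87: HIT. Cache (LRU->MRU): [41 88 50 17 72 87]
  21. access 50: HIT. Cache (LRU->MRU): [41 88 17 72 87 50]
  22. access 87: HIT. Cache (LRU->MRU): [41 88 17 72 50 87]
  23. access 87: HIT. Cache (LRU->MRU): [41 88 17 72 50 87]
  24. access 87: HIT. Cache (LRU->MRU): [41 88 17 72 50 87]
  25. access 87: HIT. Cache (LRU->MRU): [41 88 17 72 50 87]
  26. access 87: HIT. Cache (LRU->MRU): [41 88 17 72 50 87]
  27. access 87: HIT. Cache (LRU->MRU): [41 88 17 72 50 87]
  28. access 41: HIT. Cache (LRU->MRU): [88 17 72 50 87 41]
  29. access 72: HIT. Cache (LRU->MRU): [88 17 50 87 41 72]
  30. access 82: MISS. Cache (LRU->MRU): [88 17 50 87 41 72 82]
  31. access 33: MISS. Cache (LRU->MRU): [88 17 50 87 41 72 82 33]
  32. access 88: HIT. Cache (LRU->MRU): [17 50 87 41 72 82 33 88]
  33. access 50: HIT. Cache (LRU->MRU): [17 87 41 72 82 33 88 50]
  34. access 60: MISS, evict 17. Cache (LRU->MRU): [87 41 72 82 33 88 50 60]
Total: 25 hits, 9 misses, 1 evictions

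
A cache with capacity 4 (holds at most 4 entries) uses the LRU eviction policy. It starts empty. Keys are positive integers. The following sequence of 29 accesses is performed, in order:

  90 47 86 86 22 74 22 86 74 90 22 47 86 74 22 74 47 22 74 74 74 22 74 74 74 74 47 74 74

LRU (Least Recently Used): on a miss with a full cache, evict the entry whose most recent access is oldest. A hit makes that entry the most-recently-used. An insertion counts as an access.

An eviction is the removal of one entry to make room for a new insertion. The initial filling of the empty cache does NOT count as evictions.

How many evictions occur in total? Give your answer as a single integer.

LRU simulation (capacity=4):
  1. access 90: MISS. Cache (LRU->MRU): [90]
  2. access 47: MISS. Cache (LRU->MRU): [90 47]
  3. access 86: MISS. Cache (LRU->MRU): [90 47 86]
  4. access 86: HIT. Cache (LRU->MRU): [90 47 86]
  5. access 22: MISS. Cache (LRU->MRU): [90 47 86 22]
  6. access 74: MISS, evict 90. Cache (LRU->MRU): [47 86 22 74]
  7. access 22: HIT. Cache (LRU->MRU): [47 86 74 22]
  8. access 86: HIT. Cache (LRU->MRU): [47 74 22 86]
  9. access 74: HIT. Cache (LRU->MRU): [47 22 86 74]
  10. access 90: MISS, evict 47. Cache (LRU->MRU): [22 86 74 90]
  11. access 22: HIT. Cache (LRU->MRU): [86 74 90 22]
  12. access 47: MISS, evict 86. Cache (LRU->MRU): [74 90 22 47]
  13. access 86: MISS, evict 74. Cache (LRU->MRU): [90 22 47 86]
  14. access 74: MISS, evict 90. Cache (LRU->MRU): [22 47 86 74]
  15. access 22: HIT. Cache (LRU->MRU): [47 86 74 22]
  16. access 74: HIT. Cache (LRU->MRU): [47 86 22 74]
  17. access 47: HIT. Cache (LRU->MRU): [86 22 74 47]
  18. access 22: HIT. Cache (LRU->MRU): [86 74 47 22]
  19. access 74: HIT. Cache (LRU->MRU): [86 47 22 74]
  20. access 74: HIT. Cache (LRU->MRU): [86 47 22 74]
  21. access 74: HIT. Cache (LRU->MRU): [86 47 22 74]
  22. access 22: HIT. Cache (LRU->MRU): [86 47 74 22]
  23. access 74: HIT. Cache (LRU->MRU): [86 47 22 74]
  24. access 74: HIT. Cache (LRU->MRU): [86 47 22 74]
  25. access 74: HIT. Cache (LRU->MRU): [86 47 22 74]
  26. access 74: HIT. Cache (LRU->MRU): [86 47 22 74]
  27. access 47: HIT. Cache (LRU->MRU): [86 22 74 47]
  28. access 74: HIT. Cache (LRU->MRU): [86 22 47 74]
  29. access 74: HIT. Cache (LRU->MRU): [86 22 47 74]
Total: 20 hits, 9 misses, 5 evictions

Answer: 5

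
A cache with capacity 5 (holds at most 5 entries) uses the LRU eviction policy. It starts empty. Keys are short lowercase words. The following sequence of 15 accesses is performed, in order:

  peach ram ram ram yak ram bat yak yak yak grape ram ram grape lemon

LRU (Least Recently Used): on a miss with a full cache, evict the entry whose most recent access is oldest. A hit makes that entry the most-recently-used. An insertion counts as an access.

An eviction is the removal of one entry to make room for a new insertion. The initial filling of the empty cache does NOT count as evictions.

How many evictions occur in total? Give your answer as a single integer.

Answer: 1

Derivation:
LRU simulation (capacity=5):
  1. access peach: MISS. Cache (LRU->MRU): [peach]
  2. access ram: MISS. Cache (LRU->MRU): [peach ram]
  3. access ram: HIT. Cache (LRU->MRU): [peach ram]
  4. access ram: HIT. Cache (LRU->MRU): [peach ram]
  5. access yak: MISS. Cache (LRU->MRU): [peach ram yak]
  6. access ram: HIT. Cache (LRU->MRU): [peach yak ram]
  7. access bat: MISS. Cache (LRU->MRU): [peach yak ram bat]
  8. access yak: HIT. Cache (LRU->MRU): [peach ram bat yak]
  9. access yak: HIT. Cache (LRU->MRU): [peach ram bat yak]
  10. access yak: HIT. Cache (LRU->MRU): [peach ram bat yak]
  11. access grape: MISS. Cache (LRU->MRU): [peach ram bat yak grape]
  12. access ram: HIT. Cache (LRU->MRU): [peach bat yak grape ram]
  13. access ram: HIT. Cache (LRU->MRU): [peach bat yak grape ram]
  14. access grape: HIT. Cache (LRU->MRU): [peach bat yak ram grape]
  15. access lemon: MISS, evict peach. Cache (LRU->MRU): [bat yak ram grape lemon]
Total: 9 hits, 6 misses, 1 evictions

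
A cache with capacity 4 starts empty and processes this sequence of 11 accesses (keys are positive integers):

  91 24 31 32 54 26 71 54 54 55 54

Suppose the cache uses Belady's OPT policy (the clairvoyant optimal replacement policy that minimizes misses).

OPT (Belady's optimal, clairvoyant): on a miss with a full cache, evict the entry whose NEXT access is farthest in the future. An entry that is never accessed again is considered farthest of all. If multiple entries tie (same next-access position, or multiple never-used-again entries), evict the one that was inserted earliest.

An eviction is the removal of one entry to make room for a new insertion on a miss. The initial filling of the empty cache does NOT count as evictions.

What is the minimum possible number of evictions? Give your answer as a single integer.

OPT (Belady) simulation (capacity=4):
  1. access 91: MISS. Cache: [91]
  2. access 24: MISS. Cache: [91 24]
  3. access 31: MISS. Cache: [91 24 31]
  4. access 32: MISS. Cache: [91 24 31 32]
  5. access 54: MISS, evict 91 (next use: never). Cache: [24 31 32 54]
  6. access 26: MISS, evict 24 (next use: never). Cache: [31 32 54 26]
  7. access 71: MISS, evict 31 (next use: never). Cache: [32 54 26 71]
  8. access 54: HIT. Next use of 54: step 9. Cache: [32 54 26 71]
  9. access 54: HIT. Next use of 54: step 11. Cache: [32 54 26 71]
  10. access 55: MISS, evict 32 (next use: never). Cache: [54 26 71 55]
  11. access 54: HIT. Next use of 54: never. Cache: [54 26 71 55]
Total: 3 hits, 8 misses, 4 evictions

Answer: 4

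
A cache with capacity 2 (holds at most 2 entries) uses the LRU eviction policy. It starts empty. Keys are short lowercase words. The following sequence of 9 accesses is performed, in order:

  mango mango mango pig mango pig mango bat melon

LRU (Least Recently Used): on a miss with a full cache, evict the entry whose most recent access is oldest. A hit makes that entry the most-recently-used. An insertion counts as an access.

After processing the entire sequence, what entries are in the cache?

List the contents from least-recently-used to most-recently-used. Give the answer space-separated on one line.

Answer: bat melon

Derivation:
LRU simulation (capacity=2):
  1. access mango: MISS. Cache (LRU->MRU): [mango]
  2. access mango: HIT. Cache (LRU->MRU): [mango]
  3. access mango: HIT. Cache (LRU->MRU): [mango]
  4. access pig: MISS. Cache (LRU->MRU): [mango pig]
  5. access mango: HIT. Cache (LRU->MRU): [pig mango]
  6. access pig: HIT. Cache (LRU->MRU): [mango pig]
  7. access mango: HIT. Cache (LRU->MRU): [pig mango]
  8. access bat: MISS, evict pig. Cache (LRU->MRU): [mango bat]
  9. access melon: MISS, evict mango. Cache (LRU->MRU): [bat melon]
Total: 5 hits, 4 misses, 2 evictions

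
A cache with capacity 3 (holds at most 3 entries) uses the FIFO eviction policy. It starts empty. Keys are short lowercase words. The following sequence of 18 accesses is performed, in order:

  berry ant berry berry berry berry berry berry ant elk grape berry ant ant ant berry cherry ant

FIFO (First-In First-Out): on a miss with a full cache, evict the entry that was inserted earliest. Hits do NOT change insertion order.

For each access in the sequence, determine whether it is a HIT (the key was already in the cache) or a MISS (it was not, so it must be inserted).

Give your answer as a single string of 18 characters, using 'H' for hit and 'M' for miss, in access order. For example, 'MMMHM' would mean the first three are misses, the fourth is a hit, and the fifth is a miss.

Answer: MMHHHHHHHMMMMHHHMH

Derivation:
FIFO simulation (capacity=3):
  1. access berry: MISS. Cache (old->new): [berry]
  2. access ant: MISS. Cache (old->new): [berry ant]
  3. access berry: HIT. Cache (old->new): [berry ant]
  4. access berry: HIT. Cache (old->new): [berry ant]
  5. access berry: HIT. Cache (old->new): [berry ant]
  6. access berry: HIT. Cache (old->new): [berry ant]
  7. access berry: HIT. Cache (old->new): [berry ant]
  8. access berry: HIT. Cache (old->new): [berry ant]
  9. access ant: HIT. Cache (old->new): [berry ant]
  10. access elk: MISS. Cache (old->new): [berry ant elk]
  11. access grape: MISS, evict berry. Cache (old->new): [ant elk grape]
  12. access berry: MISS, evict ant. Cache (old->new): [elk grape berry]
  13. access ant: MISS, evict elk. Cache (old->new): [grape berry ant]
  14. access ant: HIT. Cache (old->new): [grape berry ant]
  15. access ant: HIT. Cache (old->new): [grape berry ant]
  16. access berry: HIT. Cache (old->new): [grape berry ant]
  17. access cherry: MISS, evict grape. Cache (old->new): [berry ant cherry]
  18. access ant: HIT. Cache (old->new): [berry ant cherry]
Total: 11 hits, 7 misses, 4 evictions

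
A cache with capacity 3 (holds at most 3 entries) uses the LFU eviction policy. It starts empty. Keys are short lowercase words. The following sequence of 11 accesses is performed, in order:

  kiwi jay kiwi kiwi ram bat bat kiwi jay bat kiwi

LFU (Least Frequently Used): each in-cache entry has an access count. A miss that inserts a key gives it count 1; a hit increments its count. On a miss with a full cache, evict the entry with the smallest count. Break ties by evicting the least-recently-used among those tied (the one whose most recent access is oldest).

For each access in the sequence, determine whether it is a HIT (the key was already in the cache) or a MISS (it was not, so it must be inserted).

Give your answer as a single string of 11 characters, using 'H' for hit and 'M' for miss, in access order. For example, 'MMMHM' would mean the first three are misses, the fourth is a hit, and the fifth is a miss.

LFU simulation (capacity=3):
  1. access kiwi: MISS. Cache: [kiwi(c=1)]
  2. access jay: MISS. Cache: [kiwi(c=1) jay(c=1)]
  3. access kiwi: HIT, count now 2. Cache: [jay(c=1) kiwi(c=2)]
  4. access kiwi: HIT, count now 3. Cache: [jay(c=1) kiwi(c=3)]
  5. access ram: MISS. Cache: [jay(c=1) ram(c=1) kiwi(c=3)]
  6. access bat: MISS, evict jay(c=1). Cache: [ram(c=1) bat(c=1) kiwi(c=3)]
  7. access bat: HIT, count now 2. Cache: [ram(c=1) bat(c=2) kiwi(c=3)]
  8. access kiwi: HIT, count now 4. Cache: [ram(c=1) bat(c=2) kiwi(c=4)]
  9. access jay: MISS, evict ram(c=1). Cache: [jay(c=1) bat(c=2) kiwi(c=4)]
  10. access bat: HIT, count now 3. Cache: [jay(c=1) bat(c=3) kiwi(c=4)]
  11. access kiwi: HIT, count now 5. Cache: [jay(c=1) bat(c=3) kiwi(c=5)]
Total: 6 hits, 5 misses, 2 evictions

Answer: MMHHMMHHMHH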